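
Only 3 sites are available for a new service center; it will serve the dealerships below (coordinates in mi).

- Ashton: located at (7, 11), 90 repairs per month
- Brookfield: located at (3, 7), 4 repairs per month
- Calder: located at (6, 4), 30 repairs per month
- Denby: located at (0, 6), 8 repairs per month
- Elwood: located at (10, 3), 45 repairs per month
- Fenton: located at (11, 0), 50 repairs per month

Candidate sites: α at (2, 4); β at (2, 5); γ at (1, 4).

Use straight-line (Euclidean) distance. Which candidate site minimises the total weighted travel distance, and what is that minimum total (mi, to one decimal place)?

β, total 1739.3 mi

Total weighted distance at each candidate:
  α (2, 4): total = 1784.7
  β (2, 5): total = 1739.3
  γ (1, 4): total = 1958.1
Minimum is at β with total 1739.3 mi.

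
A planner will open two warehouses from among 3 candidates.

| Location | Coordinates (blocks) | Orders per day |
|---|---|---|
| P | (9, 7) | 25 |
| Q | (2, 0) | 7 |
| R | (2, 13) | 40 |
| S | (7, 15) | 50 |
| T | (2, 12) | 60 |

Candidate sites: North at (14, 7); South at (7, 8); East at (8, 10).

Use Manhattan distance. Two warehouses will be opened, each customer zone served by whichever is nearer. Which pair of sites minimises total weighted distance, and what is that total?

Evaluate every pair (each demand assigned to the nearer of the two):
  {South, East}: total = 1306
  {North, East}: total = 1352
  {North, South}: total = 1456
Best pair: {South, East} with total 1306.

{South, East}, total 1306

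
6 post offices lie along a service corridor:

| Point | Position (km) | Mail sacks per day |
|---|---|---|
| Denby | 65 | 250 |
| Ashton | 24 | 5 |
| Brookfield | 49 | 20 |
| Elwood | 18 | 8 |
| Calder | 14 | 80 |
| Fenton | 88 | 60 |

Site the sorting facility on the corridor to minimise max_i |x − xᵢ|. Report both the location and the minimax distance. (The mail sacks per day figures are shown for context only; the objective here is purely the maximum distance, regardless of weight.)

location 51, max distance 37

The 1-center on a line is the midpoint of the two extreme points: leftmost at 14, rightmost at 88.
Optimal location = (14 + 88)/2 = 51; maximum distance = (88 − 14)/2 = 37.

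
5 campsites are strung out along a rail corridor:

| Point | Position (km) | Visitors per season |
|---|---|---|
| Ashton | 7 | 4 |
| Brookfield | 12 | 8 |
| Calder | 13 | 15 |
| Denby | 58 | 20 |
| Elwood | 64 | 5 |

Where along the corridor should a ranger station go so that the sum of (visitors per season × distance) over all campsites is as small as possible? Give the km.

x = 13

For a sum of weighted absolute distances on a line, the optimum is the weighted median (not the mean). Total weight W = 52; half-weight = 26.
Sort by position and accumulate weight:
  km 7 (Ashton, w=4) → cum 4
  km 12 (Brookfield, w=8) → cum 12
  km 13 (Calder, w=15) → cum 27  ≥ 26 → median here
  km 58 (Denby, w=20) → cum 47
  km 64 (Elwood, w=5) → cum 52
Optimal location: km 13.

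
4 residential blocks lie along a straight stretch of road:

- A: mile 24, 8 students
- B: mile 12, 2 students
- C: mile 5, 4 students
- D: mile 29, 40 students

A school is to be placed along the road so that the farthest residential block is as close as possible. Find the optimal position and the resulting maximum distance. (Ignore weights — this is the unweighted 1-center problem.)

The 1-center on a line is the midpoint of the two extreme points: leftmost at 5, rightmost at 29.
Optimal location = (5 + 29)/2 = 17; maximum distance = (29 − 5)/2 = 12.

location 17, max distance 12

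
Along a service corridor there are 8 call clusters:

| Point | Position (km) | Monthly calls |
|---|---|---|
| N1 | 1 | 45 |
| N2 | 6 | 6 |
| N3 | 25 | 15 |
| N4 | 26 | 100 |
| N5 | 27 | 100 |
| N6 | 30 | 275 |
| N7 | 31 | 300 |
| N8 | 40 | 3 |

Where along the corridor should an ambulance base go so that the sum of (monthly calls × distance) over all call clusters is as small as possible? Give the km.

For a sum of weighted absolute distances on a line, the optimum is the weighted median (not the mean). Total weight W = 844; half-weight = 422.
Sort by position and accumulate weight:
  km 1 (N1, w=45) → cum 45
  km 6 (N2, w=6) → cum 51
  km 25 (N3, w=15) → cum 66
  km 26 (N4, w=100) → cum 166
  km 27 (N5, w=100) → cum 266
  km 30 (N6, w=275) → cum 541  ≥ 422 → median here
  km 31 (N7, w=300) → cum 841
  km 40 (N8, w=3) → cum 844
Optimal location: km 30.

x = 30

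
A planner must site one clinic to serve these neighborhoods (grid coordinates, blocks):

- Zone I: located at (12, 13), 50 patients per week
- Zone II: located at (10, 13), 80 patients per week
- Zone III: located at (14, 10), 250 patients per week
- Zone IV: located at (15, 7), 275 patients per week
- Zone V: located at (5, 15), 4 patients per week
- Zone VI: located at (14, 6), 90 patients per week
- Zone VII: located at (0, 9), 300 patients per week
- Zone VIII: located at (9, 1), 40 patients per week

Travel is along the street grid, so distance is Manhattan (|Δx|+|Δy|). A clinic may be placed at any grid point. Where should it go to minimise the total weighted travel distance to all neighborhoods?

Manhattan distance separates: Σwᵢ(|x−xᵢ|+|y−yᵢ|) = Σwᵢ|x−xᵢ| + Σwᵢ|y−yᵢ|, so x and y are optimised independently as 1-D weighted medians.
Total weight W = 1089; half = 544.5.
x-coordinate, sorted with cumulative weight:
  x=0 (Zone VII, w=300) cum 300
  x=5 (Zone V, w=4) cum 304
  x=9 (Zone VIII, w=40) cum 344
  x=10 (Zone II, w=80) cum 424
  x=12 (Zone I, w=50) cum 474
  x=14 (Zone III, w=250) cum 724  ← median
  x=14 (Zone VI, w=90) cum 814
  x=15 (Zone IV, w=275) cum 1089
⇒ x* = 14
y-coordinate, sorted with cumulative weight:
  y=1 (Zone VIII, w=40) cum 40
  y=6 (Zone VI, w=90) cum 130
  y=7 (Zone IV, w=275) cum 405
  y=9 (Zone VII, w=300) cum 705  ← median
  y=10 (Zone III, w=250) cum 955
  y=13 (Zone I, w=50) cum 1005
  y=13 (Zone II, w=80) cum 1085
  y=15 (Zone V, w=4) cum 1089
⇒ y* = 9

(14, 9)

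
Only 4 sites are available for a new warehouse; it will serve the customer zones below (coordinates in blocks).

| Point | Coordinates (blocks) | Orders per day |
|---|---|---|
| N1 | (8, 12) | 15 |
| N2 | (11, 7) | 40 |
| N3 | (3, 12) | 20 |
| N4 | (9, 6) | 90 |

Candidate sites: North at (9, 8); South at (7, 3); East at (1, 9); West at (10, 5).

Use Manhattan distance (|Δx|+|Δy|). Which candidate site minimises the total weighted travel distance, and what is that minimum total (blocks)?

Total weighted distance at each candidate:
  North (9, 8): total = 575
  South (7, 3): total = 1180
  East (1, 9): total = 1720
  West (10, 5): total = 715
Minimum is at North with total 575 blocks.

North, total 575 blocks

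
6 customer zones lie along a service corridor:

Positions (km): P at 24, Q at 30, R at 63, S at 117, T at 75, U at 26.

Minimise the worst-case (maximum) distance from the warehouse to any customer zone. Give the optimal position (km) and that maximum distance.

location 70.5, max distance 46.5

The 1-center on a line is the midpoint of the two extreme points: leftmost at 24, rightmost at 117.
Optimal location = (24 + 117)/2 = 70.5; maximum distance = (117 − 24)/2 = 46.5.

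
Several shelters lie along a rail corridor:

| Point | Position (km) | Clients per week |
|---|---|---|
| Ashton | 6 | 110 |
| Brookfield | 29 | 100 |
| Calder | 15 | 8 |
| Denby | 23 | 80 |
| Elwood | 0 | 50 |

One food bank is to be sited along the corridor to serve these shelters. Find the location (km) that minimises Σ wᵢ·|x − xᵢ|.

For a sum of weighted absolute distances on a line, the optimum is the weighted median (not the mean). Total weight W = 348; half-weight = 174.
Sort by position and accumulate weight:
  km 0 (Elwood, w=50) → cum 50
  km 6 (Ashton, w=110) → cum 160
  km 15 (Calder, w=8) → cum 168
  km 23 (Denby, w=80) → cum 248  ≥ 174 → median here
  km 29 (Brookfield, w=100) → cum 348
Optimal location: km 23.

x = 23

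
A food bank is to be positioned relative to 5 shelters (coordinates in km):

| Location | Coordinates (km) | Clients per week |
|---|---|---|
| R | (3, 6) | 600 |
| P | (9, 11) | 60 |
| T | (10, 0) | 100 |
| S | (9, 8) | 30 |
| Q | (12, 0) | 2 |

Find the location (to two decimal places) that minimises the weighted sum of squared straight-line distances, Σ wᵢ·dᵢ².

(4.59, 5.68)

The minimiser of Σwᵢ‖p−pᵢ‖² is the weighted centroid p* = (Σwᵢpᵢ)/(Σwᵢ).
Σwᵢ = 792.
Σwᵢxᵢ = 600·3 + 60·9 + 100·10 + 30·9 + 2·12 = 3634.
Σwᵢyᵢ = 600·6 + 60·11 + 100·0 + 30·8 + 2·0 = 4500.
x* = 3634/792 = 4.59, y* = 4500/792 = 5.68.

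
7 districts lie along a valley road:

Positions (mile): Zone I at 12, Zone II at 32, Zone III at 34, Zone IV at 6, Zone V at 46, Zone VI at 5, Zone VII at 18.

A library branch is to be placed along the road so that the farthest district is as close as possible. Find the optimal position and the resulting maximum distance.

The 1-center on a line is the midpoint of the two extreme points: leftmost at 5, rightmost at 46.
Optimal location = (5 + 46)/2 = 25.5; maximum distance = (46 − 5)/2 = 20.5.

location 25.5, max distance 20.5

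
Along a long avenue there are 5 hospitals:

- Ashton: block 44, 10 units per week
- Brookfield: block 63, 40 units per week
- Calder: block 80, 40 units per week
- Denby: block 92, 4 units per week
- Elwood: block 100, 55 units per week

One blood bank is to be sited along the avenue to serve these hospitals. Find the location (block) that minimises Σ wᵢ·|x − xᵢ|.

x = 80

For a sum of weighted absolute distances on a line, the optimum is the weighted median (not the mean). Total weight W = 149; half-weight = 74.5.
Sort by position and accumulate weight:
  block 44 (Ashton, w=10) → cum 10
  block 63 (Brookfield, w=40) → cum 50
  block 80 (Calder, w=40) → cum 90  ≥ 74.5 → median here
  block 92 (Denby, w=4) → cum 94
  block 100 (Elwood, w=55) → cum 149
Optimal location: block 80.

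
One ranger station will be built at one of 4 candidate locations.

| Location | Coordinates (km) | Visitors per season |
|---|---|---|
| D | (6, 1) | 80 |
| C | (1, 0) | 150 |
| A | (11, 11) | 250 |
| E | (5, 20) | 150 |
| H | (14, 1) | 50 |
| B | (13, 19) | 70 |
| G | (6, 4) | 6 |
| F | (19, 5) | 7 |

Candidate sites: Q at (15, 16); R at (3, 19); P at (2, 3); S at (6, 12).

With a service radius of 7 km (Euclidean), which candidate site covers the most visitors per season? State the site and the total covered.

Q, covering 320

Coverage radius r = 7 km; a point is covered iff (Δx)²+(Δy)² ≤ 7² = 49.
  Q (15, 16): covers {A, B} → 320
  R (3, 19): covers {E} → 150
  P (2, 3): covers {D, C, G} → 236
  S (6, 12): covers {A} → 250
Maximum coverage at Q: 320 visitors per season.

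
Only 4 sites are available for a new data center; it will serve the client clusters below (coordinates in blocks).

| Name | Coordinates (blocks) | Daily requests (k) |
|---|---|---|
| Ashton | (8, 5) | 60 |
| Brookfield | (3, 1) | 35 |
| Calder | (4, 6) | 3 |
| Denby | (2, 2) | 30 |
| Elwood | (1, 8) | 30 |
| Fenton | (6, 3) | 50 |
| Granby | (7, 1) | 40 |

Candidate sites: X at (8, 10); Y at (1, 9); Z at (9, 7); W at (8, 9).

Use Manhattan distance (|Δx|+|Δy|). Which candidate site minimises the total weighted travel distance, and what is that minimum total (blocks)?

Total weighted distance at each candidate:
  X (8, 10): total = 2354
  Y (1, 9): total = 2408
  Z (9, 7): total = 1918
  W (8, 9): total = 2106
Minimum is at Z with total 1918 blocks.

Z, total 1918 blocks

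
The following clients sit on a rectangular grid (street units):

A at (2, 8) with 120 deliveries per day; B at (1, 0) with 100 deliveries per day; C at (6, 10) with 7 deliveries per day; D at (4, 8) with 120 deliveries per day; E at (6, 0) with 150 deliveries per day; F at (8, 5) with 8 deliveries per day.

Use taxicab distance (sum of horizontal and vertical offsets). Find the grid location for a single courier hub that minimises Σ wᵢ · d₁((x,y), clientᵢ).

(4, 5)

Manhattan distance separates: Σwᵢ(|x−xᵢ|+|y−yᵢ|) = Σwᵢ|x−xᵢ| + Σwᵢ|y−yᵢ|, so x and y are optimised independently as 1-D weighted medians.
Total weight W = 505; half = 252.5.
x-coordinate, sorted with cumulative weight:
  x=1 (B, w=100) cum 100
  x=2 (A, w=120) cum 220
  x=4 (D, w=120) cum 340  ← median
  x=6 (C, w=7) cum 347
  x=6 (E, w=150) cum 497
  x=8 (F, w=8) cum 505
⇒ x* = 4
y-coordinate, sorted with cumulative weight:
  y=0 (B, w=100) cum 100
  y=0 (E, w=150) cum 250
  y=5 (F, w=8) cum 258  ← median
  y=8 (A, w=120) cum 378
  y=8 (D, w=120) cum 498
  y=10 (C, w=7) cum 505
⇒ y* = 5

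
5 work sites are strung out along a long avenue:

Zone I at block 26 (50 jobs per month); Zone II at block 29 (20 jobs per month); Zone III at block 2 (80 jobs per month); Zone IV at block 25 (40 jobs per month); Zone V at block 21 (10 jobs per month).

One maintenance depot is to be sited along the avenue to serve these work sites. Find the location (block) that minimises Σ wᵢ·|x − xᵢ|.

For a sum of weighted absolute distances on a line, the optimum is the weighted median (not the mean). Total weight W = 200; half-weight = 100.
Sort by position and accumulate weight:
  block 2 (Zone III, w=80) → cum 80
  block 21 (Zone V, w=10) → cum 90
  block 25 (Zone IV, w=40) → cum 130  ≥ 100 → median here
  block 26 (Zone I, w=50) → cum 180
  block 29 (Zone II, w=20) → cum 200
Optimal location: block 25.

x = 25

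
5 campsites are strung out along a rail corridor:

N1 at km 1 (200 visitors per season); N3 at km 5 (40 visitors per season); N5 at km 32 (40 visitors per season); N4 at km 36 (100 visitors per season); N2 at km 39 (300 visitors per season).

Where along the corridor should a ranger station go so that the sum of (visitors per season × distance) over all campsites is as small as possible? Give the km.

x = 36

For a sum of weighted absolute distances on a line, the optimum is the weighted median (not the mean). Total weight W = 680; half-weight = 340.
Sort by position and accumulate weight:
  km 1 (N1, w=200) → cum 200
  km 5 (N3, w=40) → cum 240
  km 32 (N5, w=40) → cum 280
  km 36 (N4, w=100) → cum 380  ≥ 340 → median here
  km 39 (N2, w=300) → cum 680
Optimal location: km 36.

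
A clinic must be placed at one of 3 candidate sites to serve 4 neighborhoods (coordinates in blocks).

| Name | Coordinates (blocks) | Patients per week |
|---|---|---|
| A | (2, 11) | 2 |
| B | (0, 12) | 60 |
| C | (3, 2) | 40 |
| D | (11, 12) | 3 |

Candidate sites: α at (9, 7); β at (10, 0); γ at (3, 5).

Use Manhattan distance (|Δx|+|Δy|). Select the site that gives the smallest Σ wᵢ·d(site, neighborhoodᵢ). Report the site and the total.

γ, total 779 blocks

Total weighted distance at each candidate:
  α (9, 7): total = 1323
  β (10, 0): total = 1757
  γ (3, 5): total = 779
Minimum is at γ with total 779 blocks.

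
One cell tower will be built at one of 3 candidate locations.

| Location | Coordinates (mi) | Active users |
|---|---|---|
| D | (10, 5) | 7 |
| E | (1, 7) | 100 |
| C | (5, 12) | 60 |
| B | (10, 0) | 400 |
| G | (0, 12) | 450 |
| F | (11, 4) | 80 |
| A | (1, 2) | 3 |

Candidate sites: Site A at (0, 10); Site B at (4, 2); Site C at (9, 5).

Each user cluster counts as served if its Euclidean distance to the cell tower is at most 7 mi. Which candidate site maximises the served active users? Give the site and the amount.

Site A, covering 610

Coverage radius r = 7 mi; a point is covered iff (Δx)²+(Δy)² ≤ 7² = 49.
  Site A (0, 10): covers {E, C, G} → 610
  Site B (4, 2): covers {D, E, B, A} → 510
  Site C (9, 5): covers {D, B, F} → 487
Maximum coverage at Site A: 610 active users.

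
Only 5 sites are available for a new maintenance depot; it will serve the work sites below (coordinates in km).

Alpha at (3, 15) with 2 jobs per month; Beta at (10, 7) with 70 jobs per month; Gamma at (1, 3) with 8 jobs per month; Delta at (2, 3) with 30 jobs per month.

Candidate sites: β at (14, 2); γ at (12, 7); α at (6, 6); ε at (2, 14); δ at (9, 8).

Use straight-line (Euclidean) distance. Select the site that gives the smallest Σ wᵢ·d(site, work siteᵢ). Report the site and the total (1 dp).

δ, total 451.0 km

Total weighted distance at each candidate:
  β (14, 2): total = 947.8
  γ (12, 7): total = 580.8
  α (6, 6): total = 504.2
  ε (2, 14): total = 1165.3
  δ (9, 8): total = 451.0
Minimum is at δ with total 451.0 km.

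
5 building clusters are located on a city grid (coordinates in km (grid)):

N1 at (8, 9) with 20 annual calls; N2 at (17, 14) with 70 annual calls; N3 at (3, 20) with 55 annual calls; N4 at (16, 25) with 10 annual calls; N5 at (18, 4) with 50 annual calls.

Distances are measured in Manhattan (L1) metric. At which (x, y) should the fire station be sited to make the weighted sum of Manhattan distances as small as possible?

(17, 14)

Manhattan distance separates: Σwᵢ(|x−xᵢ|+|y−yᵢ|) = Σwᵢ|x−xᵢ| + Σwᵢ|y−yᵢ|, so x and y are optimised independently as 1-D weighted medians.
Total weight W = 205; half = 102.5.
x-coordinate, sorted with cumulative weight:
  x=3 (N3, w=55) cum 55
  x=8 (N1, w=20) cum 75
  x=16 (N4, w=10) cum 85
  x=17 (N2, w=70) cum 155  ← median
  x=18 (N5, w=50) cum 205
⇒ x* = 17
y-coordinate, sorted with cumulative weight:
  y=4 (N5, w=50) cum 50
  y=9 (N1, w=20) cum 70
  y=14 (N2, w=70) cum 140  ← median
  y=20 (N3, w=55) cum 195
  y=25 (N4, w=10) cum 205
⇒ y* = 14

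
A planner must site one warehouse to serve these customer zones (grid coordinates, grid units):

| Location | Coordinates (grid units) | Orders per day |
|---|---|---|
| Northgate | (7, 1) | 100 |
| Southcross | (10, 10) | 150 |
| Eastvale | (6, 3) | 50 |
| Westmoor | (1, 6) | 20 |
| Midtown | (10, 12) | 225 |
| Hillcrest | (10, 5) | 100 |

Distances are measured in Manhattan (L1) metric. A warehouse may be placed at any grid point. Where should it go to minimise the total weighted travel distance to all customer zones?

Manhattan distance separates: Σwᵢ(|x−xᵢ|+|y−yᵢ|) = Σwᵢ|x−xᵢ| + Σwᵢ|y−yᵢ|, so x and y are optimised independently as 1-D weighted medians.
Total weight W = 645; half = 322.5.
x-coordinate, sorted with cumulative weight:
  x=1 (Westmoor, w=20) cum 20
  x=6 (Eastvale, w=50) cum 70
  x=7 (Northgate, w=100) cum 170
  x=10 (Southcross, w=150) cum 320
  x=10 (Midtown, w=225) cum 545  ← median
  x=10 (Hillcrest, w=100) cum 645
⇒ x* = 10
y-coordinate, sorted with cumulative weight:
  y=1 (Northgate, w=100) cum 100
  y=3 (Eastvale, w=50) cum 150
  y=5 (Hillcrest, w=100) cum 250
  y=6 (Westmoor, w=20) cum 270
  y=10 (Southcross, w=150) cum 420  ← median
  y=12 (Midtown, w=225) cum 645
⇒ y* = 10

(10, 10)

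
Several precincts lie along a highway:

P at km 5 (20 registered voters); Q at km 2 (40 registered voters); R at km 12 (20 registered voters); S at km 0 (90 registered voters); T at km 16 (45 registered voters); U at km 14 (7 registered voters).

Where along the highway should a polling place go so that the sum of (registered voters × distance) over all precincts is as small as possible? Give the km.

x = 2

For a sum of weighted absolute distances on a line, the optimum is the weighted median (not the mean). Total weight W = 222; half-weight = 111.
Sort by position and accumulate weight:
  km 0 (S, w=90) → cum 90
  km 2 (Q, w=40) → cum 130  ≥ 111 → median here
  km 5 (P, w=20) → cum 150
  km 12 (R, w=20) → cum 170
  km 14 (U, w=7) → cum 177
  km 16 (T, w=45) → cum 222
Optimal location: km 2.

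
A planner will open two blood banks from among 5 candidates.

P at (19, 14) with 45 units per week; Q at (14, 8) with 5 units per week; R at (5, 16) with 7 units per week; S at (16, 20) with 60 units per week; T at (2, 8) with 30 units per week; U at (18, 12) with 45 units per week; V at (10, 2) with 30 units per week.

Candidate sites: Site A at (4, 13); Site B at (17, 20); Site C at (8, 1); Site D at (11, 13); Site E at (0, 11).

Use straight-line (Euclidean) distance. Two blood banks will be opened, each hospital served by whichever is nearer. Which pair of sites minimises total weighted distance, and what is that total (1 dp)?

Evaluate every pair (each demand assigned to the nearer of the two):
  {Site B, Site C}: total = 1185.7
  {Site A, Site B}: total = 1322.9
  {Site B, Site E}: total = 1330.5
  {Site B, Site D}: total = 1379.1
  {Site C, Site D}: total = 1616.9
  {Site D, Site E}: total = 1712.8
  {Site A, Site D}: total = 1741.3
  {Site A, Site C}: total = 2438.5
  {Site A, Site E}: total = 2703.8
  {Site C, Site E}: total = 2807.6
Best pair: {Site B, Site C} with total 1185.7.

{Site B, Site C}, total 1185.7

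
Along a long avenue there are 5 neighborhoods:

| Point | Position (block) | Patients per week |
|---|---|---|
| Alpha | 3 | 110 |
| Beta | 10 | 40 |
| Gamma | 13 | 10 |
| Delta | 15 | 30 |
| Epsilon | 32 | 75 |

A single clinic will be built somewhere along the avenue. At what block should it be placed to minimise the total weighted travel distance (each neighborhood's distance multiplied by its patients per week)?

x = 10

For a sum of weighted absolute distances on a line, the optimum is the weighted median (not the mean). Total weight W = 265; half-weight = 132.5.
Sort by position and accumulate weight:
  block 3 (Alpha, w=110) → cum 110
  block 10 (Beta, w=40) → cum 150  ≥ 132.5 → median here
  block 13 (Gamma, w=10) → cum 160
  block 15 (Delta, w=30) → cum 190
  block 32 (Epsilon, w=75) → cum 265
Optimal location: block 10.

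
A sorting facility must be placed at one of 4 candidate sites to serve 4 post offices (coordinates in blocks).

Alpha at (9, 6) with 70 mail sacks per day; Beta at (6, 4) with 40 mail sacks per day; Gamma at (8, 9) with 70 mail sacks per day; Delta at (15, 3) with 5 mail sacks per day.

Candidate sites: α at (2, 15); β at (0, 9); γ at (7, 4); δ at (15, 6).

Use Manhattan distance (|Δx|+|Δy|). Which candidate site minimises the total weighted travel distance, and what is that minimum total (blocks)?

γ, total 785 blocks

Total weighted distance at each candidate:
  α (2, 15): total = 2685
  β (0, 9): total = 1945
  γ (7, 4): total = 785
  δ (15, 6): total = 1575
Minimum is at γ with total 785 blocks.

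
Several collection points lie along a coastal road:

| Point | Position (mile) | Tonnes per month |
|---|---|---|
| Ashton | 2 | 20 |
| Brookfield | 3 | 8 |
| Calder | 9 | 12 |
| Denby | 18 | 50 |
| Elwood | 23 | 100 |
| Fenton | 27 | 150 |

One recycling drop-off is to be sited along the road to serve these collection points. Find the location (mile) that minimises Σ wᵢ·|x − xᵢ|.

x = 23

For a sum of weighted absolute distances on a line, the optimum is the weighted median (not the mean). Total weight W = 340; half-weight = 170.
Sort by position and accumulate weight:
  mile 2 (Ashton, w=20) → cum 20
  mile 3 (Brookfield, w=8) → cum 28
  mile 9 (Calder, w=12) → cum 40
  mile 18 (Denby, w=50) → cum 90
  mile 23 (Elwood, w=100) → cum 190  ≥ 170 → median here
  mile 27 (Fenton, w=150) → cum 340
Optimal location: mile 23.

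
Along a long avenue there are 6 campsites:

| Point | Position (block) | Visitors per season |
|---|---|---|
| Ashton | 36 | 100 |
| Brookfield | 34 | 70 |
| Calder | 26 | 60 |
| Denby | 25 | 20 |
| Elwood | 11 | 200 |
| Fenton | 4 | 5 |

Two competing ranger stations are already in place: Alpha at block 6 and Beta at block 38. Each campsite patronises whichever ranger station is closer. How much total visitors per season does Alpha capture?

The indifferent point is the midpoint (6+38)/2 = 22; campsites left of it (closer to Alpha at 6) go to Alpha, those right go to Beta.
  Fenton at 4 (w=5) → Alpha
  Elwood at 11 (w=200) → Alpha
  Denby at 25 (w=20) → Beta
  Calder at 26 (w=60) → Beta
  Brookfield at 34 (w=70) → Beta
  Ashton at 36 (w=100) → Beta
Alpha captures 205; Beta captures 250.

205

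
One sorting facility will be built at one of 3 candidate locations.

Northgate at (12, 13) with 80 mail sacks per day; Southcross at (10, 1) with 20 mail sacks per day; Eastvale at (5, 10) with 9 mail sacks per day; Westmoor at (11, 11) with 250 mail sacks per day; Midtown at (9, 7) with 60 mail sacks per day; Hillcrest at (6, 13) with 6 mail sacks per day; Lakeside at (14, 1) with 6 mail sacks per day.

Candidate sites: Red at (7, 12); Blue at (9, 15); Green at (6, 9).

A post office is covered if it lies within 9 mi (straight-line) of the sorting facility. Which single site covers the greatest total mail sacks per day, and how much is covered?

Green, covering 425

Coverage radius r = 9 mi; a point is covered iff (Δx)²+(Δy)² ≤ 9² = 81.
  Red (7, 12): covers {Northgate, Eastvale, Westmoor, Midtown, Hillcrest} → 405
  Blue (9, 15): covers {Northgate, Eastvale, Westmoor, Midtown, Hillcrest} → 405
  Green (6, 9): covers {Northgate, Southcross, Eastvale, Westmoor, Midtown, Hillcrest} → 425
Maximum coverage at Green: 425 mail sacks per day.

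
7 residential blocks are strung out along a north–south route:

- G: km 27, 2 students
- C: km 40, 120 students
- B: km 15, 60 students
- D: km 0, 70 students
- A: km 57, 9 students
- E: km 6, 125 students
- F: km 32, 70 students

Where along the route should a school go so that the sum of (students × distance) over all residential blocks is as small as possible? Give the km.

x = 15

For a sum of weighted absolute distances on a line, the optimum is the weighted median (not the mean). Total weight W = 456; half-weight = 228.
Sort by position and accumulate weight:
  km 0 (D, w=70) → cum 70
  km 6 (E, w=125) → cum 195
  km 15 (B, w=60) → cum 255  ≥ 228 → median here
  km 27 (G, w=2) → cum 257
  km 32 (F, w=70) → cum 327
  km 40 (C, w=120) → cum 447
  km 57 (A, w=9) → cum 456
Optimal location: km 15.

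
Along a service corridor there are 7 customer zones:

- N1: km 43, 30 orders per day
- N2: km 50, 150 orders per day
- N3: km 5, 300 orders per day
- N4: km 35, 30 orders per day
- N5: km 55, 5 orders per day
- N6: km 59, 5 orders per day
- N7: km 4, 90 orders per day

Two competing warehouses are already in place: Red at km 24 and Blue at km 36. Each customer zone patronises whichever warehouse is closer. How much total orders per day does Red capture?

390

The indifferent point is the midpoint (24+36)/2 = 30; customer zones left of it (closer to Red at 24) go to Red, those right go to Blue.
  N7 at 4 (w=90) → Red
  N3 at 5 (w=300) → Red
  N4 at 35 (w=30) → Blue
  N1 at 43 (w=30) → Blue
  N2 at 50 (w=150) → Blue
  N5 at 55 (w=5) → Blue
  N6 at 59 (w=5) → Blue
Red captures 390; Blue captures 220.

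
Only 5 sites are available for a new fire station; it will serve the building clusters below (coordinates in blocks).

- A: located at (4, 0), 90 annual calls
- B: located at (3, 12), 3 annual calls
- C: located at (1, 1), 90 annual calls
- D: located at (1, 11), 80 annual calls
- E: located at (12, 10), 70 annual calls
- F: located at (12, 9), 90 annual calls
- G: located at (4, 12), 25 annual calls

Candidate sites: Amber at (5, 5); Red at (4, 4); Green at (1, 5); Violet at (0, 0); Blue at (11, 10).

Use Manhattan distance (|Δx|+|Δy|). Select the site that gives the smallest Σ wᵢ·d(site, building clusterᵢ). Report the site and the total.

Total weighted distance at each candidate:
  Amber (5, 5): total = 4117
  Red (4, 4): total = 4077
  Green (1, 5): total = 4307
  Violet (0, 0): total = 5375
  Blue (11, 10): total = 4625
Minimum is at Red with total 4077 blocks.

Red, total 4077 blocks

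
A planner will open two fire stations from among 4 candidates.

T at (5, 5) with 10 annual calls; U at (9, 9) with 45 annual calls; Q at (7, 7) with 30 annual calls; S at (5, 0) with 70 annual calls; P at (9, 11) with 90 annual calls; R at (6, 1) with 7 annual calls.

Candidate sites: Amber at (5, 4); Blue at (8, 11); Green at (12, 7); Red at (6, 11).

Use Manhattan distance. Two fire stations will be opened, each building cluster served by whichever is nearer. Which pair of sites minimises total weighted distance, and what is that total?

Evaluate every pair (each demand assigned to the nearer of the two):
  {Amber, Blue}: total = 693
  {Amber, Red}: total = 963
  {Amber, Green}: total = 1323
  {Blue, Red}: total = 1355
  {Blue, Green}: total = 1529
  {Green, Red}: total = 1625
Best pair: {Amber, Blue} with total 693.

{Amber, Blue}, total 693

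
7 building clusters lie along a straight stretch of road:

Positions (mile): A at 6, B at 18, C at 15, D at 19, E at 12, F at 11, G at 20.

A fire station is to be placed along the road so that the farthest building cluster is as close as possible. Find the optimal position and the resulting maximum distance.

location 13, max distance 7

The 1-center on a line is the midpoint of the two extreme points: leftmost at 6, rightmost at 20.
Optimal location = (6 + 20)/2 = 13; maximum distance = (20 − 6)/2 = 7.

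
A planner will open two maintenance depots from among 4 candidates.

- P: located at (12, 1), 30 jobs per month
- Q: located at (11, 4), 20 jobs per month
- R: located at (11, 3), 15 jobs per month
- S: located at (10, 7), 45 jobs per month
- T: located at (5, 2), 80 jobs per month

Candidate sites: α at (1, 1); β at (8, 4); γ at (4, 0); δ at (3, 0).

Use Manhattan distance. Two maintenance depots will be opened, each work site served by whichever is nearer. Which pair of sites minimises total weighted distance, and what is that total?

{β, γ}, total 795

Evaluate every pair (each demand assigned to the nearer of the two):
  {β, γ}: total = 795
  {β, δ}: total = 875
  {α, β}: total = 955
  {α, γ}: total = 1465
  {γ, δ}: total = 1465
  {α, δ}: total = 1655
Best pair: {β, γ} with total 795.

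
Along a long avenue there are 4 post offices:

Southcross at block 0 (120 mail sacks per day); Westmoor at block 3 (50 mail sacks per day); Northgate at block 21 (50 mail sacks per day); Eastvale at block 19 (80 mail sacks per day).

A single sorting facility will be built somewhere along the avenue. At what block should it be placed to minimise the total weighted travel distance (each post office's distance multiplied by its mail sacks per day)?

x = 3

For a sum of weighted absolute distances on a line, the optimum is the weighted median (not the mean). Total weight W = 300; half-weight = 150.
Sort by position and accumulate weight:
  block 0 (Southcross, w=120) → cum 120
  block 3 (Westmoor, w=50) → cum 170  ≥ 150 → median here
  block 19 (Eastvale, w=80) → cum 250
  block 21 (Northgate, w=50) → cum 300
Optimal location: block 3.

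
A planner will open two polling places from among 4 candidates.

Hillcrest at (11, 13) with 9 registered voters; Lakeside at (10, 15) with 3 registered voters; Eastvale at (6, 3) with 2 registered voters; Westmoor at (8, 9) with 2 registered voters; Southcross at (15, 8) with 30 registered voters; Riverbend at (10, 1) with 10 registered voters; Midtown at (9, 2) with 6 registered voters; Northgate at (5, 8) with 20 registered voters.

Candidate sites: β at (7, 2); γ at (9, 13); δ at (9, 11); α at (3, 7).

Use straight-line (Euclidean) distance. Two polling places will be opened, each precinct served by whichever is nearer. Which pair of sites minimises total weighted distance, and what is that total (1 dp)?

{β, δ}, total 390.0

Evaluate every pair (each demand assigned to the nearer of the two):
  {β, δ}: total = 390.0
  {δ, α}: total = 437.3
  {β, γ}: total = 440.2
  {γ, α}: total = 461.0
  {γ, δ}: total = 502.0
  {β, α}: total = 523.8
Best pair: {β, δ} with total 390.0.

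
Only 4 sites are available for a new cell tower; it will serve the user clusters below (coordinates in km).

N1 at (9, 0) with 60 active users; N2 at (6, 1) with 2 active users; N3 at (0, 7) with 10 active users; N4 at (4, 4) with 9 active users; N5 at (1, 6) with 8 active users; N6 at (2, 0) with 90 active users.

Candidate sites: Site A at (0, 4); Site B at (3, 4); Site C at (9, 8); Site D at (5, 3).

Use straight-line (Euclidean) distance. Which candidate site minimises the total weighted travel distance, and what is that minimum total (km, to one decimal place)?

Total weighted distance at each candidate:
  Site A (0, 4): total = 1090.7
  Site B (3, 4): total = 886.3
  Site C (9, 8): total = 1666.1
  Site D (5, 3): total = 803.1
Minimum is at Site D with total 803.1 km.

Site D, total 803.1 km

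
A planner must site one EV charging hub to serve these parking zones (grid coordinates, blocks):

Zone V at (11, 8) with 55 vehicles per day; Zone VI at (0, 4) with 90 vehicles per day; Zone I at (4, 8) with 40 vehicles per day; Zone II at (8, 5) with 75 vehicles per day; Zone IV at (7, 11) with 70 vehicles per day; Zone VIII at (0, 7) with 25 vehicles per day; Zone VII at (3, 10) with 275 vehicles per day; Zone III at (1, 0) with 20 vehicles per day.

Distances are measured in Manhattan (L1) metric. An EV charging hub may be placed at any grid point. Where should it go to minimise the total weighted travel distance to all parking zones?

(3, 10)

Manhattan distance separates: Σwᵢ(|x−xᵢ|+|y−yᵢ|) = Σwᵢ|x−xᵢ| + Σwᵢ|y−yᵢ|, so x and y are optimised independently as 1-D weighted medians.
Total weight W = 650; half = 325.
x-coordinate, sorted with cumulative weight:
  x=0 (Zone VI, w=90) cum 90
  x=0 (Zone VIII, w=25) cum 115
  x=1 (Zone III, w=20) cum 135
  x=3 (Zone VII, w=275) cum 410  ← median
  x=4 (Zone I, w=40) cum 450
  x=7 (Zone IV, w=70) cum 520
  x=8 (Zone II, w=75) cum 595
  x=11 (Zone V, w=55) cum 650
⇒ x* = 3
y-coordinate, sorted with cumulative weight:
  y=0 (Zone III, w=20) cum 20
  y=4 (Zone VI, w=90) cum 110
  y=5 (Zone II, w=75) cum 185
  y=7 (Zone VIII, w=25) cum 210
  y=8 (Zone V, w=55) cum 265
  y=8 (Zone I, w=40) cum 305
  y=10 (Zone VII, w=275) cum 580  ← median
  y=11 (Zone IV, w=70) cum 650
⇒ y* = 10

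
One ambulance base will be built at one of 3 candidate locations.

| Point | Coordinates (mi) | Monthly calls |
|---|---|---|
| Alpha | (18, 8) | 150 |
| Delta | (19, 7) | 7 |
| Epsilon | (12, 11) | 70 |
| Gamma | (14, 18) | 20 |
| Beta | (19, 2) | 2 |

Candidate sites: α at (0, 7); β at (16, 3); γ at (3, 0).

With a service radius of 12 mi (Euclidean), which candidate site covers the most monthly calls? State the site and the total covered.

β, covering 229

Coverage radius r = 12 mi; a point is covered iff (Δx)²+(Δy)² ≤ 12² = 144.
  α (0, 7): covers {none} → 0
  β (16, 3): covers {Alpha, Delta, Epsilon, Beta} → 229
  γ (3, 0): covers {none} → 0
Maximum coverage at β: 229 monthly calls.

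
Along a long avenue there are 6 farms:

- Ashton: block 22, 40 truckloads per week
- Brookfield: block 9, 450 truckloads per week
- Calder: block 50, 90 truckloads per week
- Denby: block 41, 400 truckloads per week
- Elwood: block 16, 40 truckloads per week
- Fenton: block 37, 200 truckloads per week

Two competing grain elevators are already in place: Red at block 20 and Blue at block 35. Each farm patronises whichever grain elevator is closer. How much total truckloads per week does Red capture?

530

The indifferent point is the midpoint (20+35)/2 = 27.5; farms left of it (closer to Red at 20) go to Red, those right go to Blue.
  Brookfield at 9 (w=450) → Red
  Elwood at 16 (w=40) → Red
  Ashton at 22 (w=40) → Red
  Fenton at 37 (w=200) → Blue
  Denby at 41 (w=400) → Blue
  Calder at 50 (w=90) → Blue
Red captures 530; Blue captures 690.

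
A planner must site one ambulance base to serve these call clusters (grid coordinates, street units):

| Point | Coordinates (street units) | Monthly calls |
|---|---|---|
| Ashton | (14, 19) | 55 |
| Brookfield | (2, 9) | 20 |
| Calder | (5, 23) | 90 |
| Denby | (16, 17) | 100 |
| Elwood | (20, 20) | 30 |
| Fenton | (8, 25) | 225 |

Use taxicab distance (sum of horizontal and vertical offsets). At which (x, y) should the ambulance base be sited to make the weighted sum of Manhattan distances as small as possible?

Manhattan distance separates: Σwᵢ(|x−xᵢ|+|y−yᵢ|) = Σwᵢ|x−xᵢ| + Σwᵢ|y−yᵢ|, so x and y are optimised independently as 1-D weighted medians.
Total weight W = 520; half = 260.
x-coordinate, sorted with cumulative weight:
  x=2 (Brookfield, w=20) cum 20
  x=5 (Calder, w=90) cum 110
  x=8 (Fenton, w=225) cum 335  ← median
  x=14 (Ashton, w=55) cum 390
  x=16 (Denby, w=100) cum 490
  x=20 (Elwood, w=30) cum 520
⇒ x* = 8
y-coordinate, sorted with cumulative weight:
  y=9 (Brookfield, w=20) cum 20
  y=17 (Denby, w=100) cum 120
  y=19 (Ashton, w=55) cum 175
  y=20 (Elwood, w=30) cum 205
  y=23 (Calder, w=90) cum 295  ← median
  y=25 (Fenton, w=225) cum 520
⇒ y* = 23

(8, 23)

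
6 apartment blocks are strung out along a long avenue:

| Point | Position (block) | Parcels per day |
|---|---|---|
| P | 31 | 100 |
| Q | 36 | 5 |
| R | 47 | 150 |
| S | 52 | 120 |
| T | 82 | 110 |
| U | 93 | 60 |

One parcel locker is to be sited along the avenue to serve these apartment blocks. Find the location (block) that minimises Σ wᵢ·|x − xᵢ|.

x = 52

For a sum of weighted absolute distances on a line, the optimum is the weighted median (not the mean). Total weight W = 545; half-weight = 272.5.
Sort by position and accumulate weight:
  block 31 (P, w=100) → cum 100
  block 36 (Q, w=5) → cum 105
  block 47 (R, w=150) → cum 255
  block 52 (S, w=120) → cum 375  ≥ 272.5 → median here
  block 82 (T, w=110) → cum 485
  block 93 (U, w=60) → cum 545
Optimal location: block 52.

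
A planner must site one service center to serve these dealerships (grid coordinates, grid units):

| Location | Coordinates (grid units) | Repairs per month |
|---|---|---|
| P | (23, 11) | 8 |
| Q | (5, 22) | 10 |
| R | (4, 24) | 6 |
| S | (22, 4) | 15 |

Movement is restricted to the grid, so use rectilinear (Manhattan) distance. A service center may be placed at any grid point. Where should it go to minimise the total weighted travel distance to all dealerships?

Manhattan distance separates: Σwᵢ(|x−xᵢ|+|y−yᵢ|) = Σwᵢ|x−xᵢ| + Σwᵢ|y−yᵢ|, so x and y are optimised independently as 1-D weighted medians.
Total weight W = 39; half = 19.5.
x-coordinate, sorted with cumulative weight:
  x=4 (R, w=6) cum 6
  x=5 (Q, w=10) cum 16
  x=22 (S, w=15) cum 31  ← median
  x=23 (P, w=8) cum 39
⇒ x* = 22
y-coordinate, sorted with cumulative weight:
  y=4 (S, w=15) cum 15
  y=11 (P, w=8) cum 23  ← median
  y=22 (Q, w=10) cum 33
  y=24 (R, w=6) cum 39
⇒ y* = 11

(22, 11)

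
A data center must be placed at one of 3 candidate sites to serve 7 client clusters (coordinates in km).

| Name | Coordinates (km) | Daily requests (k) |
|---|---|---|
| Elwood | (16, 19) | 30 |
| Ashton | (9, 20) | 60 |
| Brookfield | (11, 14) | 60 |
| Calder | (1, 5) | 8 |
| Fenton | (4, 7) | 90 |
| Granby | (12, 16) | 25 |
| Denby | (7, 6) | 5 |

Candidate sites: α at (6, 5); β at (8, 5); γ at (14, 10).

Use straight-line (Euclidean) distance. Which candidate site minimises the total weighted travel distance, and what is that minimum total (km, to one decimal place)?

γ, total 2496.9 km

Total weighted distance at each candidate:
  α (6, 5): total = 2666.6
  β (8, 5): total = 2713.1
  γ (14, 10): total = 2496.9
Minimum is at γ with total 2496.9 km.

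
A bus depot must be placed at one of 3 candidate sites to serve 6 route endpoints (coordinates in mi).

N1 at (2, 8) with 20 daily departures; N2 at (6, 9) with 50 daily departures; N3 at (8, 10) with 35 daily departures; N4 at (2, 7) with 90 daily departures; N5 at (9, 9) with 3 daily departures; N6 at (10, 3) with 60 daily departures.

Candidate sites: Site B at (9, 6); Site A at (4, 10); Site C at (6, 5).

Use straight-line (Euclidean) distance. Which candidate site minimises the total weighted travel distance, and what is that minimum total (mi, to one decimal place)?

Site C, total 1174.3 mi

Total weighted distance at each candidate:
  Site B (9, 6): total = 1337.2
  Site A (4, 10): total = 1201.3
  Site C (6, 5): total = 1174.3
Minimum is at Site C with total 1174.3 mi.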